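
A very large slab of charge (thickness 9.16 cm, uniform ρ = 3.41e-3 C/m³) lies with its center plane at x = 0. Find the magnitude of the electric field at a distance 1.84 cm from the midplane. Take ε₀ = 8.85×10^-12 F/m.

E ≈ 7.09e6 N/C

By symmetry E is perpendicular to the slab. A Gaussian pillbox from −1.84 cm to +1.84 cm (face area A) lies entirely within the slab.
Q_enc = ρ·(2x)·A and flux = 2EA, so 2EA = 2ρxA/ε₀ ⇒ E = |ρ|x/ε₀.
E = (3.41e-3)(0.0184)/(8.85×10^-12) = 7.09×10^6 N/C.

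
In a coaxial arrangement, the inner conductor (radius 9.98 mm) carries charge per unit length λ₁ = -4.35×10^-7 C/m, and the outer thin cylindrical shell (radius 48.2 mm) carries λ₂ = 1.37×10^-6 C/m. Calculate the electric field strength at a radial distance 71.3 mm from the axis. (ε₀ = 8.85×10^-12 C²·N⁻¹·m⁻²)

Take a coaxial cylindrical Gaussian surface of radius r = 71.3 mm and length L (r > 48.2 mm, enclosing both).
λ_enc = λ₁ + λ₂ = (-4.35×10^-7) + (1.37e-6) = 9.35×10^-7 C/m.
Gauss's law: E·2πrL = λ_enc L/ε₀.
E = |λ_enc|/(2πε₀r) = (9.35e-7)/(2π·8.85×10^-12·0.0713) = 2.36×10^5 N/C.

2.36e5 N/C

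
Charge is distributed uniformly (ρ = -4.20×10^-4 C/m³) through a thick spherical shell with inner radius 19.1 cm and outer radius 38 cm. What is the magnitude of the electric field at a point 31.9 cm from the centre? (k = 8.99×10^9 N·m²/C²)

3.96e6 V/m

Take a concentric spherical Gaussian surface of radius r = 31.9 cm (within the shell material, 19.1 cm < r < 38 cm).
Only the shell between 19.1 cm and r is enclosed: Q_enc = ρ·(4π/3)(r³ − a³) = (-4.20×10^-4)·(4π/3)·((0.319)³ − (0.191)³) = -4.485×10^-5 C.
Applying ∮E·dA = Q_enc/ε₀ with Φ = E(4πr²):
E = k|Q_enc|/r² = (8.99×10^9)(4.485×10^-5)/(0.319)² = 3.96e6 N/C.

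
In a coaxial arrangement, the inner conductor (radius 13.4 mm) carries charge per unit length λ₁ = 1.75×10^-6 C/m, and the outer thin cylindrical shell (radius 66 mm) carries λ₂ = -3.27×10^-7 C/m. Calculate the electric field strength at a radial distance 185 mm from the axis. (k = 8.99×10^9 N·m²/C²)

|E| ≈ 1.38×10^5 V/m

Choose a coaxial cylinder of radius r = 185 mm (arbitrary length L) as the Gaussian surface (r > 66 mm, enclosing both).
λ_enc = λ₁ + λ₂ = (1.75×10^-6) + (-3.27e-7) = 1.423e-6 C/m.
Applying ∮E·dA = Q_enc/ε₀ with the end caps contributing no flux:
E = 2k|λ_enc|/r = 2(8.99×10^9)(1.423×10^-6)/(0.185) = 1.38e5 N/C.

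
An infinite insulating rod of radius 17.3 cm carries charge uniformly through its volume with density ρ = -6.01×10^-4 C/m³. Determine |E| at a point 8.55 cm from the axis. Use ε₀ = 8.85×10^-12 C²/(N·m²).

2.90×10^6 N/C

Coaxial Gaussian cylinder, radius r = 8.55 cm, length L (r < R).
Charge inside radius r per length L is ρ·πr²·L, so λ_enc = ρπr² = -1.38e-5 C/m.
Applying ∮E·dA = Q_enc/ε₀ with the end caps contributing no flux:
E = |λ_enc|/(2πε₀r) = (1.38×10^-5)/(2π·8.85×10^-12·0.0855) = 2.90×10^6 N/C.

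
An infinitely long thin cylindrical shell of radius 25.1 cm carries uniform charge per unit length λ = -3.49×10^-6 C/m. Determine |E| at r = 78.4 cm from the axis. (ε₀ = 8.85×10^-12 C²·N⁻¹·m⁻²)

|E| ≈ 8.01×10^4 N/C

By cylindrical symmetry E is radial; use a coaxial Gaussian cylinder of radius 78.4 cm and length L (r > 25.1 cm).
The full line charge is enclosed: λ_enc = -3.49e-6 C/m.
Since E is radial and uniform over the curved surface, Φ = E·2πrL = Q_enc/ε₀ = λ_enc L/ε₀.
E = |λ_enc|/(2πε₀r) = (3.49e-6)/(2π·8.85×10^-12·0.784) = 8.01×10^4 N/C.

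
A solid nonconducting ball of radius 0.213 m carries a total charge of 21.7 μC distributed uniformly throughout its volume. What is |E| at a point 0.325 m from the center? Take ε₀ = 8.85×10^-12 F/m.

E = 1.85×10^6 N/C

By spherical symmetry E is radial; choose a Gaussian sphere of radius r = 0.325 m (r > R, so the entire charge is enclosed).
Q_enc = 21.7 μC = 2.17e-5 C.
Applying ∮E·dA = Q_enc/ε₀ with Φ = E(4πr²):
E = |Q_enc|/(4πε₀r²) = (2.17×10^-5)/(4π·8.85×10^-12·(0.325)²) = 1.85e6 N/C.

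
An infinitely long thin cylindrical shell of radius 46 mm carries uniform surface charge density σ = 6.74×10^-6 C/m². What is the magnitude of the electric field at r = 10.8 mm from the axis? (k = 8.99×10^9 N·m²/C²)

E = 0 (no enclosed charge)

Coaxial Gaussian cylinder, radius r = 10.8 mm, length L (r < 46 mm, inside the shell).
All the surface charge lies outside this cylinder: Q_enc = 0, hence E = 0.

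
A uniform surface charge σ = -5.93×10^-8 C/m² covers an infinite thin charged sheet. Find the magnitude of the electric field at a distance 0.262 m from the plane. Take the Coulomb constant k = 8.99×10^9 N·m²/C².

|E| = 3.35×10^3 N/C

The symmetry is planar: E is normal to the sheet and the same magnitude on both sides. Take a pillbox straddling the sheet with end-cap area A.
Only the two end caps contribute flux: Φ = 2EA. With Q_enc = σA, Gauss's law gives E = |σ|/(2ε₀).
E = 2πk|σ| = 2π(8.99×10^9)(5.93×10^-8) = 3.35e3 N/C.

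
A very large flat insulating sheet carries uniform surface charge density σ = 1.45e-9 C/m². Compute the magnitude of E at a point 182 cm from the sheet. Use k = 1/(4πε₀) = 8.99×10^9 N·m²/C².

The symmetry is planar: E is normal to the sheet and the same magnitude on both sides. Take a pillbox straddling the sheet with end-cap area A.
Only the two end caps contribute flux: Φ = 2EA. With Q_enc = σA, Gauss's law gives E = |σ|/(2ε₀).
E = 2πk|σ| = 2π(8.99×10^9)(1.45×10^-9) = 81.9 N/C.

|E| = 81.9 N/C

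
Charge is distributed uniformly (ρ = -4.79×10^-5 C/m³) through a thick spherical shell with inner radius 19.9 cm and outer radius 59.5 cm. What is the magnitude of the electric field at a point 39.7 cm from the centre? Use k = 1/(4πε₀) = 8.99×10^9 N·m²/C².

By spherical symmetry E is radial; choose a Gaussian sphere of radius r = 39.7 cm (within the shell material, 19.9 cm < r < 59.5 cm).
Enclosed charge is the volume from a to r: Q_enc = (4π/3)ρ(r³ − a³) = -1.097×10^-5 C.
By Gauss's law, ∮E·dA = E·4πr² = Q_enc/ε₀.
E = k|Q_enc|/r² = (8.99×10^9)(1.097×10^-5)/(0.397)² = 6.26×10^5 N/C.

|E| = 6.26×10^5 N/C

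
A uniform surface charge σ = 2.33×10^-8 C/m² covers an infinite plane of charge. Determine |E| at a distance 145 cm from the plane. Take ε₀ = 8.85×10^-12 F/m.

E = 1.32×10^3 N/C

By planar symmetry E is perpendicular to the sheet and uniform; use a Gaussian pillbox with flat faces of area A on each side of the sheet.
Only the two end caps contribute flux: Φ = 2EA. With Q_enc = σA, Gauss's law gives E = |σ|/(2ε₀).
E = |σ|/(2ε₀) = (2.33×10^-8)/(2·8.85×10^-12) = 1.32×10^3 N/C.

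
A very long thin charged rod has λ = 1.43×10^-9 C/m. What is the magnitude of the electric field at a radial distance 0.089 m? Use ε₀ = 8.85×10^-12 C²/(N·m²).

Choose a coaxial cylinder of radius r = 0.089 m (arbitrary length L) as the Gaussian surface.
Q_enc = λL, so λ_enc = 1.43×10^-9 C/m.
By Gauss's law (flux through the curved wall only), E·2πrL = λ_enc L/ε₀.
E = |λ_enc|/(2πε₀r) = (1.43e-9)/(2π·8.85×10^-12·0.089) = 289 N/C.

|E| ≈ 289 N/C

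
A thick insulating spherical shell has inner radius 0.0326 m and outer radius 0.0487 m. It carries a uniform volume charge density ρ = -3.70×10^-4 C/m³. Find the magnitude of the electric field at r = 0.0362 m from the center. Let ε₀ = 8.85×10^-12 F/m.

|E| = 1.36×10^5 V/m

By spherical symmetry E is radial; choose a Gaussian sphere of radius r = 0.0362 m (within the shell material, 0.0326 m < r < 0.0487 m).
Enclosed charge is the volume from a to r: Q_enc = (4π/3)ρ(r³ − a³) = -1.983e-8 C.
Applying ∮E·dA = Q_enc/ε₀ with Φ = E(4πr²):
E = |Q_enc|/(4πε₀r²) = (1.983×10^-8)/(4π·8.85×10^-12·(0.0362)²) = 1.36×10^5 N/C.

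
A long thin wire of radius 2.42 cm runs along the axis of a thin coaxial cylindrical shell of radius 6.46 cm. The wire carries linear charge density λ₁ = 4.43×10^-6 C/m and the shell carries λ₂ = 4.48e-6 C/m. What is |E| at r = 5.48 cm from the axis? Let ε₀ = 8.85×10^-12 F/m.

|E| = 1.45×10^6 N/C

Take a coaxial cylindrical Gaussian surface of radius r = 5.48 cm and length L (between the conductors, 2.42 cm < r < 6.46 cm).
The shell at 6.46 cm lies outside the Gaussian surface, so λ_enc = λ₁ = 4.43×10^-6 C/m.
Applying ∮E·dA = Q_enc/ε₀ with the end caps contributing no flux:
E = |λ_enc|/(2πε₀r) = (4.43×10^-6)/(2π·8.85×10^-12·0.0548) = 1.45e6 N/C.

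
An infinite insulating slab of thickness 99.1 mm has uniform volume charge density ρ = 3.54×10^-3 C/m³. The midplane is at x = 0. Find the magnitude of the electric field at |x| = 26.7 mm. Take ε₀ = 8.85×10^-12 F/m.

1.07×10^7 N/C

By symmetry E is perpendicular to the slab. A Gaussian pillbox from −26.7 mm to +26.7 mm (face area A) lies entirely within the slab.
Q_enc = ρ·(2x)·A and flux = 2EA, so 2EA = 2ρxA/ε₀ ⇒ E = |ρ|x/ε₀.
E = (3.54×10^-3)(0.0267)/(8.85×10^-12) = 1.07e7 N/C.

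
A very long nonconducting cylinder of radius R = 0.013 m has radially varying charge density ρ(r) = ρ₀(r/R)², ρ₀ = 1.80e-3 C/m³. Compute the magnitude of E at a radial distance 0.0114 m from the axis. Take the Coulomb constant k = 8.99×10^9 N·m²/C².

E ≈ 4.46e5 N/C

Coaxial Gaussian cylinder, radius r = 0.0114 m, length L (r < R).
λ_enc = ∫₀^r ρ(r')·2πr' dr' = (2πρ₀/R²)·r^4/4 = 2.826×10^-7 C/m.
By Gauss's law (flux through the curved wall only), E·2πrL = λ_enc L/ε₀.
E = 2k|λ_enc|/r = 2(8.99×10^9)(2.826e-7)/(0.0114) = 4.46e5 N/C.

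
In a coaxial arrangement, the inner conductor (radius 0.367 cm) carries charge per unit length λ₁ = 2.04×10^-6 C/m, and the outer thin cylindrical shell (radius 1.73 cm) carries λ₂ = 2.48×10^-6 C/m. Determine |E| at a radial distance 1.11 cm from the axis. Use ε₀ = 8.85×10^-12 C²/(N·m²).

E = 3.31×10^6 N/C

By cylindrical symmetry E is radial; use a coaxial Gaussian cylinder of radius 1.11 cm and length L (between the conductors, 0.367 cm < r < 1.73 cm).
Only the inner wire is enclosed; the outer shell contributes nothing inside itself. λ_enc = λ₁ = 2.04e-6 C/m.
Gauss's law: E·2πrL = λ_enc L/ε₀.
E = |λ_enc|/(2πε₀r) = (2.04e-6)/(2π·8.85×10^-12·0.0111) = 3.31e6 N/C.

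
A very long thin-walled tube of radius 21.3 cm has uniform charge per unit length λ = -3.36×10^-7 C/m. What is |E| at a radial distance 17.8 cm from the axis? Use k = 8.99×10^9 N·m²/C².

E = 0 (no enclosed charge)

Choose a coaxial cylinder of radius r = 17.8 cm (arbitrary length L) as the Gaussian surface (r < 21.3 cm, inside the shell).
All the surface charge lies outside this cylinder: Q_enc = 0, hence E = 0.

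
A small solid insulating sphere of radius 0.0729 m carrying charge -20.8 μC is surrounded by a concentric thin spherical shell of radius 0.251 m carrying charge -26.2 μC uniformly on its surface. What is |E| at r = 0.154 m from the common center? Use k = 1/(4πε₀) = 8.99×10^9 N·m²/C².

|E| = 7.88×10^6 N/C

Use a concentric Gaussian sphere at r = 0.154 m (between the bodies, 0.0729 m < r < 0.251 m).
The shell at 0.251 m lies outside the Gaussian surface, so Q_enc = -20.8 μC = -2.08×10^-5 C.
By Gauss's law, ∮E·dA = E·4πr² = Q_enc/ε₀.
E = k|Q_enc|/r² = (8.99×10^9)(2.08e-5)/(0.154)² = 7.88×10^6 N/C.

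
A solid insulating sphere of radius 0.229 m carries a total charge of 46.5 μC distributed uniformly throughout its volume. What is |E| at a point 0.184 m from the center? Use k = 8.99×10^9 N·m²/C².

|E| = 6.41×10^6 N/C

Symmetry ⇒ E = E(r) r̂. Gaussian sphere of radius r = 0.184 m (r < R).
Only the charge within r is enclosed: Q_enc = Q·(r/R)³ = (46.5 μC)·(0.184 m/0.229 m)³ = 2.412e-5 C.
By Gauss's law, ∮E·dA = E·4πr² = Q_enc/ε₀.
E = k|Q_enc|/r² = (8.99×10^9)(2.412×10^-5)/(0.184)² = 6.41e6 N/C.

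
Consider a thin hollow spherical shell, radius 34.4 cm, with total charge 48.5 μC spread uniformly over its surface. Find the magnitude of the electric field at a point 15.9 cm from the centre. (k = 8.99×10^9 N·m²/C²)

Symmetry ⇒ E = E(r) r̂. Gaussian sphere of radius r = 15.9 cm (inside the shell, r < 34.4 cm).
No charge lies within this surface, so Q_enc = 0 and Gauss's law gives E·4πr² = 0 ⇒ E = 0.

E = 0 (no enclosed charge)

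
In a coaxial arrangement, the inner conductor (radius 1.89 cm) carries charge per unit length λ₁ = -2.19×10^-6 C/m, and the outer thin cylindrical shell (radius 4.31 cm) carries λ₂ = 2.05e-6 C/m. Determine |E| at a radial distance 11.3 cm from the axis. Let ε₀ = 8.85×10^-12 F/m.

By cylindrical symmetry E is radial; use a coaxial Gaussian cylinder of radius 11.3 cm and length L (r > 4.31 cm, enclosing both).
λ_enc = λ₁ + λ₂ = (-2.19×10^-6) + (2.05×10^-6) = -1.40e-7 C/m.
Gauss's law: E·2πrL = λ_enc L/ε₀.
E = |λ_enc|/(2πε₀r) = (1.40×10^-7)/(2π·8.85×10^-12·0.113) = 2.23×10^4 N/C.

2.23×10^4 N/C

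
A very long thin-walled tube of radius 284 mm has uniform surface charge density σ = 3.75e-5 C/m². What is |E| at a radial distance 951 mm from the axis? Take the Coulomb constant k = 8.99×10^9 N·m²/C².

E ≈ 1.27×10^6 V/m

By cylindrical symmetry E is radial; use a coaxial Gaussian cylinder of radius 951 mm and length L (r > 284 mm).
The whole shell is enclosed: λ_enc = σ·2πR = (3.75e-5)·2π·(0.284) = 6.692e-5 C/m.
Since E is radial and uniform over the curved surface, Φ = E·2πrL = Q_enc/ε₀ = λ_enc L/ε₀.
E = 2k|λ_enc|/r = 2(8.99×10^9)(6.692×10^-5)/(0.951) = 1.27×10^6 N/C.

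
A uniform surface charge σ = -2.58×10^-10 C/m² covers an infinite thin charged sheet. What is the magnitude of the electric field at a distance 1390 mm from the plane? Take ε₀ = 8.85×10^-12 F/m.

By planar symmetry E is perpendicular to the sheet and uniform; use a Gaussian pillbox with flat faces of area A on each side of the sheet.
Only the two end caps contribute flux: Φ = 2EA. With Q_enc = σA, Gauss's law gives E = |σ|/(2ε₀).
E = |σ|/(2ε₀) = (2.58×10^-10)/(2·8.85×10^-12) = 14.6 N/C.

|E| ≈ 14.6 N/C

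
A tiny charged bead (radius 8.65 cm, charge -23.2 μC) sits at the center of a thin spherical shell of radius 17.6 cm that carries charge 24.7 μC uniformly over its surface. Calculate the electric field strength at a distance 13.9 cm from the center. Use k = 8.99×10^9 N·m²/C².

E ≈ 1.08×10^7 N/C

By spherical symmetry E is radial; choose a Gaussian sphere of radius r = 13.9 cm (between the bodies, 8.65 cm < r < 17.6 cm).
Only the inner charge is enclosed; the outer shell contributes nothing inside itself. Q_enc = -23.2 μC = -2.32×10^-5 C.
By Gauss's law, ∮E·dA = E·4πr² = Q_enc/ε₀.
E = k|Q_enc|/r² = (8.99×10^9)(2.32×10^-5)/(0.139)² = 1.08×10^7 N/C.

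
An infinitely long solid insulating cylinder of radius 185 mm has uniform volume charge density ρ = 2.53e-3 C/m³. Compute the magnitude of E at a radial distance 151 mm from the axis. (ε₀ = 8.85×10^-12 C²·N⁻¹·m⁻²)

Take a coaxial cylindrical Gaussian surface of radius r = 151 mm and length L (r < R).
Enclosed charge per unit length: λ_enc = ρ·πr² = (2.53e-3)π(0.151)² = 1.812×10^-4 C/m.
Since E is radial and uniform over the curved surface, Φ = E·2πrL = Q_enc/ε₀ = λ_enc L/ε₀.
E = |λ_enc|/(2πε₀r) = (1.812e-4)/(2π·8.85×10^-12·0.151) = 2.16×10^7 N/C.

E = 2.16×10^7 V/m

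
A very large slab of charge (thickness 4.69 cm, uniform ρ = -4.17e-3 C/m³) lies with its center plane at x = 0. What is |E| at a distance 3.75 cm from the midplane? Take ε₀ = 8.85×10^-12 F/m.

The point |x| = 3.75 cm lies outside the slab (half-thickness 0.02345 m). A symmetric pillbox spanning the full slab encloses Q_enc = ρ·d·A.
Flux = 2EA ⇒ E = |ρ|d/(2ε₀), independent of distance outside.
E = (4.17×10^-3)(0.0469)/(2·8.85×10^-12) = 1.10×10^7 N/C.

E = 1.10×10^7 N/C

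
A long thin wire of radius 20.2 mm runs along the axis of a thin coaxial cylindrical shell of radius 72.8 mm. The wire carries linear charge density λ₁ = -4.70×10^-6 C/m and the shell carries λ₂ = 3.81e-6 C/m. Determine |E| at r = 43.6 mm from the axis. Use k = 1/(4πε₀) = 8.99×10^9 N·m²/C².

Take a coaxial cylindrical Gaussian surface of radius r = 43.6 mm and length L (between the conductors, 20.2 mm < r < 72.8 mm).
Only the inner wire is enclosed; the outer shell contributes nothing inside itself. λ_enc = λ₁ = -4.70e-6 C/m.
Applying ∮E·dA = Q_enc/ε₀ with the end caps contributing no flux:
E = 2k|λ_enc|/r = 2(8.99×10^9)(4.70×10^-6)/(0.0436) = 1.94×10^6 N/C.

E = 1.94e6 N/C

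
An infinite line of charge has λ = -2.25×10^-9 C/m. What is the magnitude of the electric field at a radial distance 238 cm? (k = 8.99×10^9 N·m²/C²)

Take a coaxial cylindrical Gaussian surface of radius r = 238 cm and length L.
Q_enc = λL, so λ_enc = -2.25e-9 C/m.
Gauss's law: E·2πrL = λ_enc L/ε₀.
E = 2k|λ_enc|/r = 2(8.99×10^9)(2.25×10^-9)/(2.38) = 17 N/C.

|E| ≈ 17 N/C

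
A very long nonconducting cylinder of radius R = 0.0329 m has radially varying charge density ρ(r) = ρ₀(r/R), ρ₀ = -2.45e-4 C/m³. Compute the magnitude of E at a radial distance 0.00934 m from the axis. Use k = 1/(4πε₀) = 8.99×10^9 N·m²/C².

Choose a coaxial cylinder of radius r = 0.00934 m (arbitrary length L) as the Gaussian surface (r < R).
λ_enc = ∫₀^r ρ(r')·2πr' dr' = (2πρ₀/R)·r^3/3 = -1.271×10^-8 C/m.
Gauss's law: E·2πrL = λ_enc L/ε₀.
E = 2k|λ_enc|/r = 2(8.99×10^9)(1.271×10^-8)/(0.00934) = 2.45e4 N/C.

2.45×10^4 V/m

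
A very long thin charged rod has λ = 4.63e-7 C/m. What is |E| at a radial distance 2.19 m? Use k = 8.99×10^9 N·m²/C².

By cylindrical symmetry E is radial; use a coaxial Gaussian cylinder of radius 2.19 m and length L.
Q_enc = λL, so λ_enc = 4.63×10^-7 C/m.
Since E is radial and uniform over the curved surface, Φ = E·2πrL = Q_enc/ε₀ = λ_enc L/ε₀.
E = 2k|λ_enc|/r = 2(8.99×10^9)(4.63×10^-7)/(2.19) = 3.80×10^3 N/C.

E ≈ 3.80×10^3 N/C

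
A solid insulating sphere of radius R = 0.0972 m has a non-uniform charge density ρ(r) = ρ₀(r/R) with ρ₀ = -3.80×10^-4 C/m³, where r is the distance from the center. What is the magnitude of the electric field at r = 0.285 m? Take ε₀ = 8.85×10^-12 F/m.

Take a concentric spherical Gaussian surface of radius r = 0.285 m (r > R, all charge enclosed).
Q_enc = 4π ∫₀^R ρ₀(r'/R)^1 r'² dr' = 4πρ₀R³/4 = -1.096e-6 C.
By Gauss's law, ∮E·dA = E·4πr² = Q_enc/ε₀.
E = |Q_enc|/(4πε₀r²) = (1.096×10^-6)/(4π·8.85×10^-12·(0.285)²) = 1.21e5 N/C.

E ≈ 1.21e5 N/C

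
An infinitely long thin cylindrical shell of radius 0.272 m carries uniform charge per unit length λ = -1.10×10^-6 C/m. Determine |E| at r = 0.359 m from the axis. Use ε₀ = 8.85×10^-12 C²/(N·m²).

Choose a coaxial cylinder of radius r = 0.359 m (arbitrary length L) as the Gaussian surface (r > 0.272 m).
The full line charge is enclosed: λ_enc = -1.10e-6 C/m.
Applying ∮E·dA = Q_enc/ε₀ with the end caps contributing no flux:
E = |λ_enc|/(2πε₀r) = (1.10×10^-6)/(2π·8.85×10^-12·0.359) = 5.51×10^4 N/C.

E ≈ 5.51×10^4 N/C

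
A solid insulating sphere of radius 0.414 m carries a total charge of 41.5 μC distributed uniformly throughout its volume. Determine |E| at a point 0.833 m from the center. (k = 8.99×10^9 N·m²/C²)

Use a concentric Gaussian sphere at r = 0.833 m (r > R, so the entire charge is enclosed).
Q_enc = 41.5 μC = 4.15e-5 C.
By Gauss's law, ∮E·dA = E·4πr² = Q_enc/ε₀.
E = k|Q_enc|/r² = (8.99×10^9)(4.15×10^-5)/(0.833)² = 5.38×10^5 N/C.

E ≈ 5.38×10^5 N/C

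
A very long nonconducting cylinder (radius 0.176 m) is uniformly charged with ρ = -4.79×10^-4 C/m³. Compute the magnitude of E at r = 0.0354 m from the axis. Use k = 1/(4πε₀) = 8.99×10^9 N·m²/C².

By cylindrical symmetry E is radial; use a coaxial Gaussian cylinder of radius 0.0354 m and length L (r < R).
Enclosed charge per unit length: λ_enc = ρ·πr² = (-4.79×10^-4)π(0.0354)² = -1.886×10^-6 C/m.
Since E is radial and uniform over the curved surface, Φ = E·2πrL = Q_enc/ε₀ = λ_enc L/ε₀.
E = 2k|λ_enc|/r = 2(8.99×10^9)(1.886e-6)/(0.0354) = 9.58×10^5 N/C.

|E| ≈ 9.58×10^5 V/m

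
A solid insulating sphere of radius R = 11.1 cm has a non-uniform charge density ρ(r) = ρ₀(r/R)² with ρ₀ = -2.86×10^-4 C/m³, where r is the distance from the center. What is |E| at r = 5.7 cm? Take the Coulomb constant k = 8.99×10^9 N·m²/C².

Take a concentric spherical Gaussian surface of radius r = 5.7 cm (r < R).
Q_enc = ∫₀^r ρ(r')·4πr'² dr' = (4πρ₀/R²) ∫₀^r r'^4 dr' = 4πρ₀ r^5/(5·R²) = -3.51×10^-8 C.
Since E is radial and uniform over the Gaussian sphere, Φ = E·4πr² = Q_enc/ε₀.
E = k|Q_enc|/r² = (8.99×10^9)(3.51×10^-8)/(0.057)² = 9.71×10^4 N/C.

E = 9.71×10^4 N/C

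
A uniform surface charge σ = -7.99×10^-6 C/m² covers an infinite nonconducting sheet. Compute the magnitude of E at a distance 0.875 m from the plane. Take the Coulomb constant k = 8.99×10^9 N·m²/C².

E = 4.51×10^5 V/m

By planar symmetry E is perpendicular to the sheet and uniform; use a Gaussian pillbox with flat faces of area A on each side of the sheet.
Flux Φ = 2EA and Q_enc = σA, so 2EA = σA/ε₀ ⇒ E = |σ|/(2ε₀), independent of distance.
E = 2πk|σ| = 2π(8.99×10^9)(7.99×10^-6) = 4.51e5 N/C.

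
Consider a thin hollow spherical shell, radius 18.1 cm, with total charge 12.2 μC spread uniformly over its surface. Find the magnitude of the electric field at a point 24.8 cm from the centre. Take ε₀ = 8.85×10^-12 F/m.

E = 1.78×10^6 N/C

By spherical symmetry E is radial; choose a Gaussian sphere of radius r = 24.8 cm (r > 18.1 cm).
The entire shell is enclosed: Q_enc = 1.22×10^-5 C.
Since E is radial and uniform over the Gaussian sphere, Φ = E·4πr² = Q_enc/ε₀.
E = |Q_enc|/(4πε₀r²) = (1.22×10^-5)/(4π·8.85×10^-12·(0.248)²) = 1.78×10^6 N/C.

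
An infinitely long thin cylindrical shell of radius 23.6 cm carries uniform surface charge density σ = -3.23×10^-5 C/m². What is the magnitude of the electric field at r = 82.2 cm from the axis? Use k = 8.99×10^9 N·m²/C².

By cylindrical symmetry E is radial; use a coaxial Gaussian cylinder of radius 82.2 cm and length L (r > 23.6 cm).
The whole shell is enclosed: λ_enc = σ·2πR = (-3.23e-5)·2π·(0.236) = -4.79×10^-5 C/m.
By Gauss's law (flux through the curved wall only), E·2πrL = λ_enc L/ε₀.
E = 2k|λ_enc|/r = 2(8.99×10^9)(4.79e-5)/(0.822) = 1.05×10^6 N/C.

E ≈ 1.05×10^6 N/C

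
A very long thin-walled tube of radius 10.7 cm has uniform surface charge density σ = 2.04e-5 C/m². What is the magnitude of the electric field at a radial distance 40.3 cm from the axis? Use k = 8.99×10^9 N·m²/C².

Coaxial Gaussian cylinder, radius r = 40.3 cm, length L (r > 10.7 cm).
The whole shell is enclosed: λ_enc = σ·2πR = (2.04e-5)·2π·(0.107) = 1.371e-5 C/m.
Applying ∮E·dA = Q_enc/ε₀ with the end caps contributing no flux:
E = 2k|λ_enc|/r = 2(8.99×10^9)(1.371×10^-5)/(0.403) = 6.12×10^5 N/C.

|E| ≈ 6.12×10^5 V/m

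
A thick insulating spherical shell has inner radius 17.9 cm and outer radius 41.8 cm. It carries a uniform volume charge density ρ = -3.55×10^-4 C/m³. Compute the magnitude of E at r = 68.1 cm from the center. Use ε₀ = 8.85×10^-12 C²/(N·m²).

E = 1.94×10^6 N/C

Take a concentric spherical Gaussian surface of radius r = 68.1 cm (r > 41.8 cm, enclosing the whole shell).
Q_enc = ρ·(4π/3)(b³ − a³) = (-3.55×10^-4)·(4π/3)·((0.418)³ − (0.179)³) = -1.001e-4 C.
Applying ∮E·dA = Q_enc/ε₀ with Φ = E(4πr²):
E = |Q_enc|/(4πε₀r²) = (1.001e-4)/(4π·8.85×10^-12·(0.681)²) = 1.94e6 N/C.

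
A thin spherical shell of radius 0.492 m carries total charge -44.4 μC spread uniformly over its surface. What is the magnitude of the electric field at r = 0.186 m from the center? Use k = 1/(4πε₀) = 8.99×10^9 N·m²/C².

Use a concentric Gaussian sphere at r = 0.186 m (inside the shell, r < 0.492 m).
All the charge is outside the Gaussian surface: Q_enc = 0, hence E = 0 everywhere inside the shell.

|E| = 0 V/m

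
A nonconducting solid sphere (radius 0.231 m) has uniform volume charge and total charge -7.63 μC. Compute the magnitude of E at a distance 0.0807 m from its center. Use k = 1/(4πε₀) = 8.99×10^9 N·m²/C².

E = 4.49×10^5 N/C

Take a concentric spherical Gaussian surface of radius r = 0.0807 m (r < R).
For a uniform sphere the enclosed fraction is (r/R)³, so Q_enc = (-7.63 μC)(0.0807/0.231)³ = -3.253×10^-7 C.
Gauss's law: E·4πr² = Q_enc/ε₀.
E = k|Q_enc|/r² = (8.99×10^9)(3.253×10^-7)/(0.0807)² = 4.49×10^5 N/C.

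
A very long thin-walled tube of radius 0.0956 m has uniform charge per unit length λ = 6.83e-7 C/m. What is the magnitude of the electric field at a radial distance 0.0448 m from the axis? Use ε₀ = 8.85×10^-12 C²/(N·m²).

E = 0 (no enclosed charge)

Choose a coaxial cylinder of radius r = 0.0448 m (arbitrary length L) as the Gaussian surface (r < 0.0956 m, inside the shell).
All the surface charge lies outside this cylinder: Q_enc = 0, hence E = 0.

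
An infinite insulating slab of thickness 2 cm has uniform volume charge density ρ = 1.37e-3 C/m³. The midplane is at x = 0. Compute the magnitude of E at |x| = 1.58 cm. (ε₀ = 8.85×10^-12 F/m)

The point |x| = 1.58 cm lies outside the slab (half-thickness 0.01 m). A symmetric pillbox spanning the full slab encloses Q_enc = ρ·d·A.
Flux = 2EA ⇒ E = |ρ|d/(2ε₀), independent of distance outside.
E = (1.37×10^-3)(0.02)/(2·8.85×10^-12) = 1.55e6 N/C.

|E| = 1.55×10^6 V/m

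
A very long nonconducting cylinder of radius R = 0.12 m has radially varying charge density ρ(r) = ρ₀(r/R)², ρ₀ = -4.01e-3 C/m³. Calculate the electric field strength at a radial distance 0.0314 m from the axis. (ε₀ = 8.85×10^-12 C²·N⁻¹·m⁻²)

Take a coaxial cylindrical Gaussian surface of radius r = 0.0314 m and length L (r < R).
Integrating ρ over the cross-section to radius r: λ_enc = (2πρ₀/R²) ∫₀^r r'^3 dr' = 2πρ₀ r^4/(4·R²) = -4.252×10^-7 C/m.
By Gauss's law (flux through the curved wall only), E·2πrL = λ_enc L/ε₀.
E = |λ_enc|/(2πε₀r) = (4.252×10^-7)/(2π·8.85×10^-12·0.0314) = 2.44e5 N/C.

|E| = 2.44×10^5 N/C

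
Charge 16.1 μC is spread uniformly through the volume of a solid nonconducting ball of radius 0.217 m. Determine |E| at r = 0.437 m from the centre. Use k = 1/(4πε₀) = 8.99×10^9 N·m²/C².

|E| = 7.58e5 N/C

Symmetry ⇒ E = E(r) r̂. Gaussian sphere of radius r = 0.437 m (r > R, so the entire charge is enclosed).
Q_enc = 16.1 μC = 1.61×10^-5 C.
Applying ∮E·dA = Q_enc/ε₀ with Φ = E(4πr²):
E = k|Q_enc|/r² = (8.99×10^9)(1.61×10^-5)/(0.437)² = 7.58×10^5 N/C.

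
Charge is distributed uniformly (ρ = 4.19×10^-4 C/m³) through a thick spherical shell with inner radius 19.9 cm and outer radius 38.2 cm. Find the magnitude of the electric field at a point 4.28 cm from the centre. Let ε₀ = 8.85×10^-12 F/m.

E = 0 (no enclosed charge)

Use a concentric Gaussian sphere at r = 4.28 cm (r < 19.9 cm, inside the empty cavity).
Q_enc = 0 (all charge lies at larger r); Gauss's law gives E = 0.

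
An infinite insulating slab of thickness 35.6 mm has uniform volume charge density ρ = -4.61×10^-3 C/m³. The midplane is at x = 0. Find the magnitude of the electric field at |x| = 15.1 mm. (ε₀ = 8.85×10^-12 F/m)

By symmetry E is perpendicular to the slab. A Gaussian pillbox from −15.1 mm to +15.1 mm (face area A) lies entirely within the slab.
Q_enc = ρ·(2x)·A and flux = 2EA, so 2EA = 2ρxA/ε₀ ⇒ E = |ρ|x/ε₀.
E = (4.61×10^-3)(0.0151)/(8.85×10^-12) = 7.87e6 N/C.

|E| ≈ 7.87×10^6 V/m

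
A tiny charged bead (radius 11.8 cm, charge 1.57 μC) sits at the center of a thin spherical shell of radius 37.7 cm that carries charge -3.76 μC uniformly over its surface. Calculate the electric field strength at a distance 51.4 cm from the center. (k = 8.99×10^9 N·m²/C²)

By spherical symmetry E is radial; choose a Gaussian sphere of radius r = 51.4 cm (r > 37.7 cm, enclosing both).
Q_enc = (1.57 μC) + (-3.76 μC) = -2.19×10^-6 C.
By Gauss's law, ∮E·dA = E·4πr² = Q_enc/ε₀.
E = k|Q_enc|/r² = (8.99×10^9)(2.19e-6)/(0.514)² = 7.45e4 N/C.

7.45×10^4 N/C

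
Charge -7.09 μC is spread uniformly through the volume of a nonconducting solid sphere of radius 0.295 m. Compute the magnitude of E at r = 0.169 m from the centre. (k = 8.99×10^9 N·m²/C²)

By spherical symmetry E is radial; choose a Gaussian sphere of radius r = 0.169 m (r < R).
For a uniform sphere the enclosed fraction is (r/R)³, so Q_enc = (-7.09 μC)(0.169/0.295)³ = -1.333e-6 C.
Gauss's law: E·4πr² = Q_enc/ε₀.
E = k|Q_enc|/r² = (8.99×10^9)(1.333×10^-6)/(0.169)² = 4.20×10^5 N/C.

|E| = 4.20×10^5 N/C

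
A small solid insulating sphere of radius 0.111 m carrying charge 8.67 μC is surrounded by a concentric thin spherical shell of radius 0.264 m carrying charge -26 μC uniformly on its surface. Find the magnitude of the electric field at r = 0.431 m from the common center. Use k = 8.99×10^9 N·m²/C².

E = 8.39×10^5 V/m

Symmetry ⇒ E = E(r) r̂. Gaussian sphere of radius r = 0.431 m (r > 0.264 m, enclosing both).
Q_enc = (8.67 μC) + (-26 μC) = -1.733×10^-5 C.
Since E is radial and uniform over the Gaussian sphere, Φ = E·4πr² = Q_enc/ε₀.
E = k|Q_enc|/r² = (8.99×10^9)(1.733×10^-5)/(0.431)² = 8.39e5 N/C.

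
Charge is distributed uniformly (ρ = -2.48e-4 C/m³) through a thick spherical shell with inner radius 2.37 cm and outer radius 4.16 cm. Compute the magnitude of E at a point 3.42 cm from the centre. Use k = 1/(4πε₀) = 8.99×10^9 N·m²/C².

2.13×10^5 N/C

Use a concentric Gaussian sphere at r = 3.42 cm (within the shell material, 2.37 cm < r < 4.16 cm).
Only the shell between 2.37 cm and r is enclosed: Q_enc = ρ·(4π/3)(r³ − a³) = (-2.48×10^-4)·(4π/3)·((0.0342)³ − (0.0237)³) = -2.773×10^-8 C.
Gauss's law: E·4πr² = Q_enc/ε₀.
E = k|Q_enc|/r² = (8.99×10^9)(2.773×10^-8)/(0.0342)² = 2.13×10^5 N/C.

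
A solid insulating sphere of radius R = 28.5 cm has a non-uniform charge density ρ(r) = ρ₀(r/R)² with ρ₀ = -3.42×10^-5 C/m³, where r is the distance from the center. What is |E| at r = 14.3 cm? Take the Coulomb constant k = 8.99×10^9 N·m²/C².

By spherical symmetry E is radial; choose a Gaussian sphere of radius r = 14.3 cm (r < R).
Integrate the density: Q_enc = 4π ∫₀^r ρ₀(r'/R)^2 r'² dr' = 4πρ₀ r^5/(5·R²) = -6.328×10^-8 C.
Gauss's law: E·4πr² = Q_enc/ε₀.
E = k|Q_enc|/r² = (8.99×10^9)(6.328e-8)/(0.143)² = 2.78×10^4 N/C.

|E| = 2.78e4 N/C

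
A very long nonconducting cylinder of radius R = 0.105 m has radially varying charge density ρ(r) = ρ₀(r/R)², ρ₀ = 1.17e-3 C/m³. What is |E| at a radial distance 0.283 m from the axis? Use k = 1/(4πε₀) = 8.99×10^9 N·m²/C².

Take a coaxial cylindrical Gaussian surface of radius r = 0.283 m and length L (r > R, full charge per length enclosed).
λ_enc = 2π ∫₀^R ρ₀(r'/R)^2 r' dr' = 2πρ₀R²/4 = 2.026×10^-5 C/m.
By Gauss's law (flux through the curved wall only), E·2πrL = λ_enc L/ε₀.
E = 2k|λ_enc|/r = 2(8.99×10^9)(2.026e-5)/(0.283) = 1.29×10^6 N/C.

|E| ≈ 1.29×10^6 N/C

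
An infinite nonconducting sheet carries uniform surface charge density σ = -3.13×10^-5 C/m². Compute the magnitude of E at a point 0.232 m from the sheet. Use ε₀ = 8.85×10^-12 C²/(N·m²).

E ≈ 1.77e6 N/C

By planar symmetry E is perpendicular to the sheet and uniform; use a Gaussian pillbox with flat faces of area A on each side of the sheet.
Flux Φ = 2EA and Q_enc = σA, so 2EA = σA/ε₀ ⇒ E = |σ|/(2ε₀), independent of distance.
E = |σ|/(2ε₀) = (3.13e-5)/(2·8.85×10^-12) = 1.77×10^6 N/C.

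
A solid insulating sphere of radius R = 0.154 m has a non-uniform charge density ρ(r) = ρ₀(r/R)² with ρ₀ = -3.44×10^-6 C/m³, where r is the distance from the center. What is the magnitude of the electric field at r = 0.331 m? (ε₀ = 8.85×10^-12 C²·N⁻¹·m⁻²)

By spherical symmetry E is radial; choose a Gaussian sphere of radius r = 0.331 m (r > R, all charge enclosed).
Q_enc = 4π ∫₀^R ρ₀(r'/R)^2 r'² dr' = 4πρ₀R³/5 = -3.158×10^-8 C.
By Gauss's law, ∮E·dA = E·4πr² = Q_enc/ε₀.
E = |Q_enc|/(4πε₀r²) = (3.158e-8)/(4π·8.85×10^-12·(0.331)²) = 2.59×10^3 N/C.

E ≈ 2.59×10^3 N/C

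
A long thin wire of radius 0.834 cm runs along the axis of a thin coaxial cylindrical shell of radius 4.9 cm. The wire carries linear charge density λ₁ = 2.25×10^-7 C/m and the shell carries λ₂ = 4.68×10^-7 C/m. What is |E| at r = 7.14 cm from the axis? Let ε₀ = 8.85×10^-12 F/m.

Choose a coaxial cylinder of radius r = 7.14 cm (arbitrary length L) as the Gaussian surface (r > 4.9 cm, enclosing both).
λ_enc = λ₁ + λ₂ = (2.25×10^-7) + (4.68×10^-7) = 6.93×10^-7 C/m.
Since E is radial and uniform over the curved surface, Φ = E·2πrL = Q_enc/ε₀ = λ_enc L/ε₀.
E = |λ_enc|/(2πε₀r) = (6.93×10^-7)/(2π·8.85×10^-12·0.0714) = 1.75e5 N/C.

E ≈ 1.75×10^5 V/m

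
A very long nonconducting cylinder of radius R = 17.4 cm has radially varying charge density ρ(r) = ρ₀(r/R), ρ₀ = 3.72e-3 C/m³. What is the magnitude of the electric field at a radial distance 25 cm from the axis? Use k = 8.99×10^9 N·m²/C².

By cylindrical symmetry E is radial; use a coaxial Gaussian cylinder of radius 25 cm and length L (r > R, full charge per length enclosed).
λ_enc = 2π ∫₀^R ρ₀(r'/R)^1 r' dr' = 2πρ₀R²/3 = 2.359×10^-4 C/m.
Applying ∮E·dA = Q_enc/ε₀ with the end caps contributing no flux:
E = 2k|λ_enc|/r = 2(8.99×10^9)(2.359×10^-4)/(0.25) = 1.70e7 N/C.

|E| ≈ 1.70×10^7 V/m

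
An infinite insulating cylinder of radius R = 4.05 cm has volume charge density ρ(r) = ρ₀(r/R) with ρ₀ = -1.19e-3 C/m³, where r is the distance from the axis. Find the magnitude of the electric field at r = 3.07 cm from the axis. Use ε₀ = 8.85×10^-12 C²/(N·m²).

Coaxial Gaussian cylinder, radius r = 3.07 cm, length L (r < R).
Integrating ρ over the cross-section to radius r: λ_enc = (2πρ₀/R) ∫₀^r r'^2 dr' = 2πρ₀ r^3/(3·R) = -1.781e-6 C/m.
By Gauss's law (flux through the curved wall only), E·2πrL = λ_enc L/ε₀.
E = |λ_enc|/(2πε₀r) = (1.781×10^-6)/(2π·8.85×10^-12·0.0307) = 1.04×10^6 N/C.

1.04×10^6 N/C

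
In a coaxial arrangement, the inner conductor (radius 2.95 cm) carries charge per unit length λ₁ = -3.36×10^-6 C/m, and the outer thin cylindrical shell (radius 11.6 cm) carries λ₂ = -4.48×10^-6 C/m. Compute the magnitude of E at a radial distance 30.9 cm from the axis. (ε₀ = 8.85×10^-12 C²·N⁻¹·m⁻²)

Choose a coaxial cylinder of radius r = 30.9 cm (arbitrary length L) as the Gaussian surface (r > 11.6 cm, enclosing both).
λ_enc = λ₁ + λ₂ = (-3.36e-6) + (-4.48×10^-6) = -7.84×10^-6 C/m.
Gauss's law: E·2πrL = λ_enc L/ε₀.
E = |λ_enc|/(2πε₀r) = (7.84e-6)/(2π·8.85×10^-12·0.309) = 4.56e5 N/C.

|E| = 4.56×10^5 N/C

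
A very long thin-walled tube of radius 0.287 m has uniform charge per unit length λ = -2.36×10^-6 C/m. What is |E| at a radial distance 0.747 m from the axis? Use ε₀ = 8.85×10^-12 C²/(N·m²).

|E| = 5.68e4 N/C

Choose a coaxial cylinder of radius r = 0.747 m (arbitrary length L) as the Gaussian surface (r > 0.287 m).
The full line charge is enclosed: λ_enc = -2.36×10^-6 C/m.
Since E is radial and uniform over the curved surface, Φ = E·2πrL = Q_enc/ε₀ = λ_enc L/ε₀.
E = |λ_enc|/(2πε₀r) = (2.36×10^-6)/(2π·8.85×10^-12·0.747) = 5.68e4 N/C.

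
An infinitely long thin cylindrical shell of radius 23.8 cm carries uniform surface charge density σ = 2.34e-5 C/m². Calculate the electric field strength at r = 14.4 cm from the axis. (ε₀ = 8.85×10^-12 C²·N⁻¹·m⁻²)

By cylindrical symmetry E is radial; use a coaxial Gaussian cylinder of radius 14.4 cm and length L (r < 23.8 cm, inside the shell).
All the surface charge lies outside this cylinder: Q_enc = 0, hence E = 0.

E = 0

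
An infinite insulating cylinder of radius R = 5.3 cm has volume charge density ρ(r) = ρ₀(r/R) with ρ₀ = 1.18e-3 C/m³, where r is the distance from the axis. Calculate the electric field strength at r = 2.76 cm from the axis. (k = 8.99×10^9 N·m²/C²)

Coaxial Gaussian cylinder, radius r = 2.76 cm, length L (r < R).
λ_enc = ∫₀^r ρ(r')·2πr' dr' = (2πρ₀/R)·r^3/3 = 9.804×10^-7 C/m.
Gauss's law: E·2πrL = λ_enc L/ε₀.
E = 2k|λ_enc|/r = 2(8.99×10^9)(9.804e-7)/(0.0276) = 6.39×10^5 N/C.

E ≈ 6.39×10^5 N/C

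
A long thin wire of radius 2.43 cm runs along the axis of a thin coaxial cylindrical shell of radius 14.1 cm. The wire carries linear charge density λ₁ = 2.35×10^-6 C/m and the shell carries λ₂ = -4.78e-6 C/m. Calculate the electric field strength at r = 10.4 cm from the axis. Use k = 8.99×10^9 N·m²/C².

|E| ≈ 4.06×10^5 N/C

Take a coaxial cylindrical Gaussian surface of radius r = 10.4 cm and length L (between the conductors, 2.43 cm < r < 14.1 cm).
Only the inner wire is enclosed; the outer shell contributes nothing inside itself. λ_enc = λ₁ = 2.35×10^-6 C/m.
Since E is radial and uniform over the curved surface, Φ = E·2πrL = Q_enc/ε₀ = λ_enc L/ε₀.
E = 2k|λ_enc|/r = 2(8.99×10^9)(2.35×10^-6)/(0.104) = 4.06e5 N/C.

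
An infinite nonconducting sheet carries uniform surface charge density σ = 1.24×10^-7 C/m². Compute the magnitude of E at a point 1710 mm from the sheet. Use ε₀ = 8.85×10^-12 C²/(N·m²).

By planar symmetry E is perpendicular to the sheet and uniform; use a Gaussian pillbox with flat faces of area A on each side of the sheet.
Flux Φ = 2EA and Q_enc = σA, so 2EA = σA/ε₀ ⇒ E = |σ|/(2ε₀), independent of distance.
E = |σ|/(2ε₀) = (1.24×10^-7)/(2·8.85×10^-12) = 7.01e3 N/C.

7.01×10^3 N/C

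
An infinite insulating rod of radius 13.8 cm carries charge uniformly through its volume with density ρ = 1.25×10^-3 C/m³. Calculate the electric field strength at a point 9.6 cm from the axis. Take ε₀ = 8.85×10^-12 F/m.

By cylindrical symmetry E is radial; use a coaxial Gaussian cylinder of radius 9.6 cm and length L (r < R).
Charge inside radius r per length L is ρ·πr²·L, so λ_enc = ρπr² = 3.619×10^-5 C/m.
Gauss's law: E·2πrL = λ_enc L/ε₀.
E = |λ_enc|/(2πε₀r) = (3.619×10^-5)/(2π·8.85×10^-12·0.096) = 6.78e6 N/C.

6.78×10^6 N/C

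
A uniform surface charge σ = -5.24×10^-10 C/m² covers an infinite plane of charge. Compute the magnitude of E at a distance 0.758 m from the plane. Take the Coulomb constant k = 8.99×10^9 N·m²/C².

E ≈ 29.6 N/C

By planar symmetry E is perpendicular to the sheet and uniform; use a Gaussian pillbox with flat faces of area A on each side of the sheet.
Flux Φ = 2EA and Q_enc = σA, so 2EA = σA/ε₀ ⇒ E = |σ|/(2ε₀), independent of distance.
E = 2πk|σ| = 2π(8.99×10^9)(5.24×10^-10) = 29.6 N/C.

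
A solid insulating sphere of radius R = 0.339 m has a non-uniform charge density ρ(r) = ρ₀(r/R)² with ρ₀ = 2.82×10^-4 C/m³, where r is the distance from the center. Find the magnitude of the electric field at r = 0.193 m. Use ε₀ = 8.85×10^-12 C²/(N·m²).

|E| = 3.99e5 V/m

Use a concentric Gaussian sphere at r = 0.193 m (r < R).
Q_enc = ∫₀^r ρ(r')·4πr'² dr' = (4πρ₀/R²) ∫₀^r r'^4 dr' = 4πρ₀ r^5/(5·R²) = 1.651×10^-6 C.
Applying ∮E·dA = Q_enc/ε₀ with Φ = E(4πr²):
E = |Q_enc|/(4πε₀r²) = (1.651e-6)/(4π·8.85×10^-12·(0.193)²) = 3.99e5 N/C.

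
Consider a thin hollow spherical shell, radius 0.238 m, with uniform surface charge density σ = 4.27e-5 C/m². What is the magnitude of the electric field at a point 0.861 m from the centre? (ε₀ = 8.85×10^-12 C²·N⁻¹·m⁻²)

3.69e5 V/m

Take a concentric spherical Gaussian surface of radius r = 0.861 m (r > 0.238 m).
The entire shell is enclosed: Q_enc = σ·4πR² = (4.27e-5)·4π·(0.238)² = 3.039×10^-5 C.
Gauss's law: E·4πr² = Q_enc/ε₀.
E = |Q_enc|/(4πε₀r²) = (3.039×10^-5)/(4π·8.85×10^-12·(0.861)²) = 3.69×10^5 N/C.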